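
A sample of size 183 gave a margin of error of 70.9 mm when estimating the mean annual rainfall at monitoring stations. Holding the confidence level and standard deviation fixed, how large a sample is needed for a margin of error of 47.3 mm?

Margin of error scales as 1/√n, so n₂ = n₁·(E₁/E₂)².
n₂ = 183 × (70.9/47.3)² = 183 × 2.247 = 411.20
Round up: n₂ = 412.

412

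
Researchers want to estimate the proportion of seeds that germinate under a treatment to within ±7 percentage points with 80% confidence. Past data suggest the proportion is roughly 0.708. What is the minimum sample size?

For a proportion with margin E = 0.07 at 80% confidence, z = 1.282.
n = p̂(1−p̂)(z/E)² = 0.708 × 0.292 × (1.282/0.07)² = 69.34
Round up: n = 70.

n = 70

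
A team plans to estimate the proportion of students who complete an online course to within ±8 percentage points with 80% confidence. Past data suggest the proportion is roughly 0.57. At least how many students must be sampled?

63

For a proportion with margin E = 0.08 at 80% confidence, z = 1.282.
n = p̂(1−p̂)(z/E)² = 0.57 × 0.43 × (1.282/0.08)² = 62.94
Round up: n = 63.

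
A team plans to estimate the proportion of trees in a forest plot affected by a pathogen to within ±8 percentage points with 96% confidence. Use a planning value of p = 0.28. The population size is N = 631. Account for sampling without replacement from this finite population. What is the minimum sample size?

110

For a proportion with margin E = 0.08 at 96% confidence, z = 2.054.
n = p̂(1−p̂)(z/E)² = 0.28 × 0.72 × (2.054/0.08)² = 132.90 — call this n₀.
Finite-population correction with N = 631: n = n₀ / (1 + (n₀−1)/N) = 132.90 / 1.209 = 109.93
Round up: n = 110.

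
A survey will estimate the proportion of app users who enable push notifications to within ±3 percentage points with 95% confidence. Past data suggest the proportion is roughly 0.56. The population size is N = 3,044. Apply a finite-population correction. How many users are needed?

782

For a proportion with margin E = 0.03 at 95% confidence, z = 1.960.
n = p̂(1−p̂)(z/E)² = 0.56 × 0.44 × (1.960/0.03)² = 1051.74 — call this n₀.
Finite-population correction with N = 3,044: n = n₀ / (1 + (n₀−1)/N) = 1051.74 / 1.345 = 781.96
Round up: n = 782.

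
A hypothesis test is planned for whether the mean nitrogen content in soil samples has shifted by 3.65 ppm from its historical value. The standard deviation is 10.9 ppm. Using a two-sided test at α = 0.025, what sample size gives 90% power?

111

For a one-sample z-test, n = ((z_{α/2} + z_β)·σ/δ)².
z_{α/2} = 2.241 (two-sided α = 0.025); z_β = 1.282 (power 90% → β = 0.1).
n = (3.523 × 10.9 / 3.65)² = 110.69
Round up: n = 111.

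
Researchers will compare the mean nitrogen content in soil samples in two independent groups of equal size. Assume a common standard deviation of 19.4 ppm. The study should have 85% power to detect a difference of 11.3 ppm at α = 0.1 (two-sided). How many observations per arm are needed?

43 per group

For two equal groups, n per group = 2·((z_{α/2} + z_β)·σ/δ)².
z_{α/2} = 1.645; z_β = 1.036 (power 85%).
n = 2 × (2.681 × 19.4 / 11.3)² = 2 × 21.19 = 42.38
Round up: n = 43 per group.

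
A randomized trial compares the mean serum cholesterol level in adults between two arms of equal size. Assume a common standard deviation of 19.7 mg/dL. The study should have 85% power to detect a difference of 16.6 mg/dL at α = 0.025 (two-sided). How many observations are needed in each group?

31 per group

For two equal groups, n per group = 2·((z_{α/2} + z_β)·σ/δ)².
z_{α/2} = 2.241; z_β = 1.036 (power 85%).
n = 2 × (3.277 × 19.7 / 16.6)² = 2 × 15.12 = 30.24
Round up: n = 31 per group.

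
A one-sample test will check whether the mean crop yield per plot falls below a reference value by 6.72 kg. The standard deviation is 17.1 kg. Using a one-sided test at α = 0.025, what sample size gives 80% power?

51

For a one-sample z-test, n = ((z_α + z_β)·σ/δ)².
z_α = 1.960 (one-sided α = 0.025); z_β = 0.842 (power 80% → β = 0.2).
n = (2.802 × 17.1 / 6.72)² = 50.84
Round up: n = 51.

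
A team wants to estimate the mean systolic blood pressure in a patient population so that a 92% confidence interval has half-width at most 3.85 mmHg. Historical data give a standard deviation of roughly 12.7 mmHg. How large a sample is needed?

For a mean, the margin of error is E = z·σ/√n, so n = (zσ/E)².
At 92% confidence, z = 1.751.
n = (1.751 × 12.7 / 3.85)² = 33.36
Round up: n = 34.

34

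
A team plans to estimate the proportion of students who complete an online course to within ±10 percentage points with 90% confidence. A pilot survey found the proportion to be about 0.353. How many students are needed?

n = 62

For a proportion with margin E = 0.1 at 90% confidence, z = 1.645.
n = p̂(1−p̂)(z/E)² = 0.353 × 0.647 × (1.645/0.1)² = 61.80
Round up: n = 62.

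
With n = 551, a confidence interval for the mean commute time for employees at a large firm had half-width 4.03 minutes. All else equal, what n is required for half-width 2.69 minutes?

1237

Margin of error scales as 1/√n, so n₂ = n₁·(E₁/E₂)².
n₂ = 551 × (4.03/2.69)² = 551 × 2.244 = 1236.44
Round up: n₂ = 1237.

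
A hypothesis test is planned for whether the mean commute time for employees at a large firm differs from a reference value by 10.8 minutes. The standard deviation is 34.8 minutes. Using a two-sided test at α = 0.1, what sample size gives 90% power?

For a one-sample z-test, n = ((z_{α/2} + z_β)·σ/δ)².
z_{α/2} = 1.645 (two-sided α = 0.1); z_β = 1.282 (power 90% → β = 0.1).
n = (2.927 × 34.8 / 10.8)² = 88.95
Round up: n = 89.

89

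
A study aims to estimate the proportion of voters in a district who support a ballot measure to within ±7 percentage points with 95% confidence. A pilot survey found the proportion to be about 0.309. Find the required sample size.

168

For a proportion with margin E = 0.07 at 95% confidence, z = 1.960.
n = p̂(1−p̂)(z/E)² = 0.309 × 0.691 × (1.960/0.07)² = 167.40
Round up: n = 168.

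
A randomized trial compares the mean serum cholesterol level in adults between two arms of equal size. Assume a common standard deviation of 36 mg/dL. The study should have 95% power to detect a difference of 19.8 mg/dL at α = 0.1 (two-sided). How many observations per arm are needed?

72 per group

For two equal groups, n per group = 2·((z_{α/2} + z_β)·σ/δ)².
z_{α/2} = 1.645; z_β = 1.645 (power 95%).
n = 2 × (3.290 × 36 / 19.8)² = 2 × 35.78 = 71.56
Round up: n = 72 per group.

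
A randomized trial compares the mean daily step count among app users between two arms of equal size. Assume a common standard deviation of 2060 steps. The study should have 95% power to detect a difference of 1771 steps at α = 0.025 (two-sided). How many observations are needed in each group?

For two equal groups, n per group = 2·((z_{α/2} + z_β)·σ/δ)².
z_{α/2} = 2.241; z_β = 1.645 (power 95%).
n = 2 × (3.886 × 2060 / 1771)² = 2 × 20.43 = 40.86
Round up: n = 41 per group.

41 per group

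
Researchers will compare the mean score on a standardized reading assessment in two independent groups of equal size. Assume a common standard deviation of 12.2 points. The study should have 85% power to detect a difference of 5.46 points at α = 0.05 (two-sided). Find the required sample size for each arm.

90 per group

For two equal groups, n per group = 2·((z_{α/2} + z_β)·σ/δ)².
z_{α/2} = 1.960; z_β = 1.036 (power 85%).
n = 2 × (2.996 × 12.2 / 5.46)² = 2 × 44.81 = 89.62
Round up: n = 90 per group.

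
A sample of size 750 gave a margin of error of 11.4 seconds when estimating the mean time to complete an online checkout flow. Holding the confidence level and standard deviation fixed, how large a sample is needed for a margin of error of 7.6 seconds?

1688

Margin of error scales as 1/√n, so n₂ = n₁·(E₁/E₂)².
n₂ = 750 × (11.4/7.6)² = 750 × 2.25 = 1687.50
Round up: n₂ = 1688.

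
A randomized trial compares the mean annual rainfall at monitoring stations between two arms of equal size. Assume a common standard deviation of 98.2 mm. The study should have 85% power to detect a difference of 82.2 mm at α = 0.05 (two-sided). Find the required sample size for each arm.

For two equal groups, n per group = 2·((z_{α/2} + z_β)·σ/δ)².
z_{α/2} = 1.960; z_β = 1.036 (power 85%).
n = 2 × (2.996 × 98.2 / 82.2)² = 2 × 12.81 = 25.62
Round up: n = 26 per group.

26 per group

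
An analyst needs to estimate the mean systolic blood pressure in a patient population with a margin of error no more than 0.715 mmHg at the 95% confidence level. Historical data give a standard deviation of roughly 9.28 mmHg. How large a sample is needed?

648

For a mean, the margin of error is E = z·σ/√n, so n = (zσ/E)².
At 95% confidence, z = 1.960.
n = (1.960 × 9.28 / 0.715)² = 647.14
Round up: n = 648.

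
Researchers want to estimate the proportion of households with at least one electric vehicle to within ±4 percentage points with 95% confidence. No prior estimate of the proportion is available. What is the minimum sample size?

For a proportion with margin E = 0.04 at 95% confidence, z = 1.960.
With no prior estimate, use p = 0.5, which maximizes p(1−p) at 0.25.
n = 0.25 × (z/E)² = 0.25 × (1.960/0.04)² = 600.25
Round up: n = 601.

n = 601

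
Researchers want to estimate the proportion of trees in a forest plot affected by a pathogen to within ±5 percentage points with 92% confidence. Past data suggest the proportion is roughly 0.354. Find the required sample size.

281

For a proportion with margin E = 0.05 at 92% confidence, z = 1.751.
n = p̂(1−p̂)(z/E)² = 0.354 × 0.646 × (1.751/0.05)² = 280.46
Round up: n = 281.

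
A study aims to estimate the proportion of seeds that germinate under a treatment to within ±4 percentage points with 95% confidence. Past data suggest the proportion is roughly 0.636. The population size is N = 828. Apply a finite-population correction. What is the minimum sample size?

For a proportion with margin E = 0.04 at 95% confidence, z = 1.960.
n = p̂(1−p̂)(z/E)² = 0.636 × 0.364 × (1.960/0.04)² = 555.84 — call this n₀.
Finite-population correction with N = 828: n = n₀ / (1 + (n₀−1)/N) = 555.84 / 1.67 = 332.84
Round up: n = 333.

333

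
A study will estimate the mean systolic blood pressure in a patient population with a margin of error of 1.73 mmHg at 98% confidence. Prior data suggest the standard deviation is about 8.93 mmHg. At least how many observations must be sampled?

For a mean, the margin of error is E = z·σ/√n, so n = (zσ/E)².
At 98% confidence, z = 2.326.
n = (2.326 × 8.93 / 1.73)² = 144.16
Round up: n = 145.

145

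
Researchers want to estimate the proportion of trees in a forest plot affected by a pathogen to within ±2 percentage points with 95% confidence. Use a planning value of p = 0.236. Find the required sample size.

1732

For a proportion with margin E = 0.02 at 95% confidence, z = 1.960.
n = p̂(1−p̂)(z/E)² = 0.236 × 0.764 × (1.960/0.02)² = 1731.64
Round up: n = 1732.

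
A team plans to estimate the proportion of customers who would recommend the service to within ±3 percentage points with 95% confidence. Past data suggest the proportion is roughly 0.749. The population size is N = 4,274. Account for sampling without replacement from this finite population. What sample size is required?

For a proportion with margin E = 0.03 at 95% confidence, z = 1.960.
n = p̂(1−p̂)(z/E)² = 0.749 × 0.251 × (1.960/0.03)² = 802.46 — call this n₀.
Finite-population correction with N = 4,274: n = n₀ / (1 + (n₀−1)/N) = 802.46 / 1.188 = 675.47
Round up: n = 676.

n = 676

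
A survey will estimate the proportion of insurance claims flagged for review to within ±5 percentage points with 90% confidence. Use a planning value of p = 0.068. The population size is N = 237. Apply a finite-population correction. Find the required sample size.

For a proportion with margin E = 0.05 at 90% confidence, z = 1.645.
n = p̂(1−p̂)(z/E)² = 0.068 × 0.932 × (1.645/0.05)² = 68.60 — call this n₀.
Finite-population correction with N = 237: n = n₀ / (1 + (n₀−1)/N) = 68.60 / 1.285 = 53.39
Round up: n = 54.

n = 54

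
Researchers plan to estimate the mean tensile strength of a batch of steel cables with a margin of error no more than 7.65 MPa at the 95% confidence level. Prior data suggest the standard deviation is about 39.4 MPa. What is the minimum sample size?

For a mean, the margin of error is E = z·σ/√n, so n = (zσ/E)².
At 95% confidence, z = 1.960.
n = (1.960 × 39.4 / 7.65)² = 101.90
Round up: n = 102.

n = 102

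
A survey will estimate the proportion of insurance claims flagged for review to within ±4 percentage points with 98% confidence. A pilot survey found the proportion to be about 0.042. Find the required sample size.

For a proportion with margin E = 0.04 at 98% confidence, z = 2.326.
n = p̂(1−p̂)(z/E)² = 0.042 × 0.958 × (2.326/0.04)² = 136.05
Round up: n = 137.

n = 137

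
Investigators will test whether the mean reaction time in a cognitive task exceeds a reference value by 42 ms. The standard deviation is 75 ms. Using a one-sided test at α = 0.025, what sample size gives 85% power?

For a one-sample z-test, n = ((z_α + z_β)·σ/δ)².
z_α = 1.960 (one-sided α = 0.025); z_β = 1.036 (power 85% → β = 0.15).
n = (2.996 × 75 / 42)² = 28.62
Round up: n = 29.

29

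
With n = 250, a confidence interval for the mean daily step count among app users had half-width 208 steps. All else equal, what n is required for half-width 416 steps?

63

Margin of error scales as 1/√n, so n₂ = n₁·(E₁/E₂)².
n₂ = 250 × (208/416)² = 250 × 0.25 = 62.50
Round up: n₂ = 63.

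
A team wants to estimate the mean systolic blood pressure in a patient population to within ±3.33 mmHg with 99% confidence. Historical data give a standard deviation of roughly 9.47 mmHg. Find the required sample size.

n = 54

For a mean, the margin of error is E = z·σ/√n, so n = (zσ/E)².
At 99% confidence, z = 2.576.
n = (2.576 × 9.47 / 3.33)² = 53.67
Round up: n = 54.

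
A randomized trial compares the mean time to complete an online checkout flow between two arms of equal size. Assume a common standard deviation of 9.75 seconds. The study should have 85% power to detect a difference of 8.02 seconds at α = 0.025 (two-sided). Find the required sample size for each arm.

For two equal groups, n per group = 2·((z_{α/2} + z_β)·σ/δ)².
z_{α/2} = 2.241; z_β = 1.036 (power 85%).
n = 2 × (3.277 × 9.75 / 8.02)² = 2 × 15.87 = 31.74
Round up: n = 32 per group.

32 per group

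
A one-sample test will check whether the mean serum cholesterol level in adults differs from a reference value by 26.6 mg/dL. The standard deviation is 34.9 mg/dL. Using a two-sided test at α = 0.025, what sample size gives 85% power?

For a one-sample z-test, n = ((z_{α/2} + z_β)·σ/δ)².
z_{α/2} = 2.241 (two-sided α = 0.025); z_β = 1.036 (power 85% → β = 0.15).
n = (3.277 × 34.9 / 26.6)² = 18.49
Round up: n = 19.

19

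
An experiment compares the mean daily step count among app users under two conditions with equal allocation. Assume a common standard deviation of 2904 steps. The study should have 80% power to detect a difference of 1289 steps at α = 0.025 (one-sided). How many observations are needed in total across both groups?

For two equal groups, n per group = 2·((z_α + z_β)·σ/δ)².
z_α = 1.960; z_β = 0.842 (power 80%).
n = 2 × (2.802 × 2904 / 1289)² = 2 × 39.85 = 79.70
Round up: n = 80 per group.
Total across both groups: 2 × 80 = 160.

160 total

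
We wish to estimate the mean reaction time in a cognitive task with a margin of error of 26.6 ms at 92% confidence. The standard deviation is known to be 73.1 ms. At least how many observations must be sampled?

For a mean, the margin of error is E = z·σ/√n, so n = (zσ/E)².
At 92% confidence, z = 1.751.
n = (1.751 × 73.1 / 26.6)² = 23.15
Round up: n = 24.

n = 24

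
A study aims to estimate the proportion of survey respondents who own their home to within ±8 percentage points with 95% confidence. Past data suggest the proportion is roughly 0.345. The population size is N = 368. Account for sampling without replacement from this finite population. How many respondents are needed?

For a proportion with margin E = 0.08 at 95% confidence, z = 1.960.
n = p̂(1−p̂)(z/E)² = 0.345 × 0.655 × (1.960/0.08)² = 135.64 — call this n₀.
Finite-population correction with N = 368: n = n₀ / (1 + (n₀−1)/N) = 135.64 / 1.366 = 99.30
Round up: n = 100.

n = 100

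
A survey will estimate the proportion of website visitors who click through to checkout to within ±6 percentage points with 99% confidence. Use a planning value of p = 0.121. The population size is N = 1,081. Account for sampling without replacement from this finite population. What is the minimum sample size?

For a proportion with margin E = 0.06 at 99% confidence, z = 2.576.
n = p̂(1−p̂)(z/E)² = 0.121 × 0.879 × (2.576/0.06)² = 196.05 — call this n₀.
Finite-population correction with N = 1,081: n = n₀ / (1 + (n₀−1)/N) = 196.05 / 1.18 = 166.14
Round up: n = 167.

167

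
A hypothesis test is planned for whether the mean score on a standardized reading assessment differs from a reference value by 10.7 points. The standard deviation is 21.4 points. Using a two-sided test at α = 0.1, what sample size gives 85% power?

For a one-sample z-test, n = ((z_{α/2} + z_β)·σ/δ)².
z_{α/2} = 1.645 (two-sided α = 0.1); z_β = 1.036 (power 85% → β = 0.15).
n = (2.681 × 21.4 / 10.7)² = 28.75
Round up: n = 29.

29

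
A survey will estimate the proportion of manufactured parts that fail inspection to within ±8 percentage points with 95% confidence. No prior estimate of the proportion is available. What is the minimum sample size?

n = 151

For a proportion with margin E = 0.08 at 95% confidence, z = 1.960.
With no prior estimate, use p = 0.5, which maximizes p(1−p) at 0.25.
n = 0.25 × (z/E)² = 0.25 × (1.960/0.08)² = 150.06
Round up: n = 151.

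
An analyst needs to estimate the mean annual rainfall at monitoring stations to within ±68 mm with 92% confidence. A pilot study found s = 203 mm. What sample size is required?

For a mean, the margin of error is E = z·σ/√n, so n = (zσ/E)².
At 92% confidence, z = 1.751.
n = (1.751 × 203 / 68)² = 27.32
Round up: n = 28.

n = 28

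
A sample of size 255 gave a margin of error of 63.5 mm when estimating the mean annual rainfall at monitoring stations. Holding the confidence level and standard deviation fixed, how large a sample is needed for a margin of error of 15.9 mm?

4068

Margin of error scales as 1/√n, so n₂ = n₁·(E₁/E₂)².
n₂ = 255 × (63.5/15.9)² = 255 × 15.95 = 4067.25
Round up: n₂ = 4068.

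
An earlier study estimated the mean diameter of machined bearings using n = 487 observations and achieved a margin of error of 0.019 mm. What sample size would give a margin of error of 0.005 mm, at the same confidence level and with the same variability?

7033

Margin of error scales as 1/√n, so n₂ = n₁·(E₁/E₂)².
n₂ = 487 × (0.019/0.005)² = 487 × 14.44 = 7032.28
Round up: n₂ = 7033.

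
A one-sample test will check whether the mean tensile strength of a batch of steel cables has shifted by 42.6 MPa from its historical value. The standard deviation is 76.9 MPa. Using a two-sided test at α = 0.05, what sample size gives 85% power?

For a one-sample z-test, n = ((z_{α/2} + z_β)·σ/δ)².
z_{α/2} = 1.960 (two-sided α = 0.05); z_β = 1.036 (power 85% → β = 0.15).
n = (2.996 × 76.9 / 42.6)² = 29.25
Round up: n = 30.

n = 30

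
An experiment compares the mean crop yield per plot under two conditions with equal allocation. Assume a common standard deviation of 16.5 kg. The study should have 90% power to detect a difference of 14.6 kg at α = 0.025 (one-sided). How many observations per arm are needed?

27 per group

For two equal groups, n per group = 2·((z_α + z_β)·σ/δ)².
z_α = 1.960; z_β = 1.282 (power 90%).
n = 2 × (3.242 × 16.5 / 14.6)² = 2 × 13.42 = 26.84
Round up: n = 27 per group.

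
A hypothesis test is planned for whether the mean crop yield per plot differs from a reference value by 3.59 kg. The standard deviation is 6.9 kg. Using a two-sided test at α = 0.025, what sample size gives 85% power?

For a one-sample z-test, n = ((z_{α/2} + z_β)·σ/δ)².
z_{α/2} = 2.241 (two-sided α = 0.025); z_β = 1.036 (power 85% → β = 0.15).
n = (3.277 × 6.9 / 3.59)² = 39.67
Round up: n = 40.

40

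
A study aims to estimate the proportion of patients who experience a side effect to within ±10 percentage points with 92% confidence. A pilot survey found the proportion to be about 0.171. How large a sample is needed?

For a proportion with margin E = 0.1 at 92% confidence, z = 1.751.
n = p̂(1−p̂)(z/E)² = 0.171 × 0.829 × (1.751/0.1)² = 43.46
Round up: n = 44.

44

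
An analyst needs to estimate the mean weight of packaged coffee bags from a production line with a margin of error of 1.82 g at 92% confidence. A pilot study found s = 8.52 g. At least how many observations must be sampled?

For a mean, the margin of error is E = z·σ/√n, so n = (zσ/E)².
At 92% confidence, z = 1.751.
n = (1.751 × 8.52 / 1.82)² = 67.19
Round up: n = 68.

68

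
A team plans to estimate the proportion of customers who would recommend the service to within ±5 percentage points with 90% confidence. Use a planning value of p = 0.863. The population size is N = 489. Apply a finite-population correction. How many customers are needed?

For a proportion with margin E = 0.05 at 90% confidence, z = 1.645.
n = p̂(1−p̂)(z/E)² = 0.863 × 0.137 × (1.645/0.05)² = 127.97 — call this n₀.
Finite-population correction with N = 489: n = n₀ / (1 + (n₀−1)/N) = 127.97 / 1.26 = 101.56
Round up: n = 102.

102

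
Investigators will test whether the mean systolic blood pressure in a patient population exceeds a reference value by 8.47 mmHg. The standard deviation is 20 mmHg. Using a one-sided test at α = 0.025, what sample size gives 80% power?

For a one-sample z-test, n = ((z_α + z_β)·σ/δ)².
z_α = 1.960 (one-sided α = 0.025); z_β = 0.842 (power 80% → β = 0.2).
n = (2.802 × 20 / 8.47)² = 43.78
Round up: n = 44.

44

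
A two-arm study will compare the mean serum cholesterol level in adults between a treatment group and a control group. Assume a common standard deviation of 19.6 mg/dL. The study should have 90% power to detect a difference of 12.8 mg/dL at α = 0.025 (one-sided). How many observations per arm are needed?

50 per group

For two equal groups, n per group = 2·((z_α + z_β)·σ/δ)².
z_α = 1.960; z_β = 1.282 (power 90%).
n = 2 × (3.242 × 19.6 / 12.8)² = 2 × 24.64 = 49.28
Round up: n = 50 per group.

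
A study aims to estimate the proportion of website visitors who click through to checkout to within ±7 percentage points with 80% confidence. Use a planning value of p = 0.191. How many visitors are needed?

n = 52

For a proportion with margin E = 0.07 at 80% confidence, z = 1.282.
n = p̂(1−p̂)(z/E)² = 0.191 × 0.809 × (1.282/0.07)² = 51.83
Round up: n = 52.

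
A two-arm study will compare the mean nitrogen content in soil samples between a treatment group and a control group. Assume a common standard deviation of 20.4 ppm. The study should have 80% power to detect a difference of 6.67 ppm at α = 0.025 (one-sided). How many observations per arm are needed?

147 per group

For two equal groups, n per group = 2·((z_α + z_β)·σ/δ)².
z_α = 1.960; z_β = 0.842 (power 80%).
n = 2 × (2.802 × 20.4 / 6.67)² = 2 × 73.44 = 146.88
Round up: n = 147 per group.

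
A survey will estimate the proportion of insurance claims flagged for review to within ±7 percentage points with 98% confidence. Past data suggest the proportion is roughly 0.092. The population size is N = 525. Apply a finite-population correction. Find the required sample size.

79

For a proportion with margin E = 0.07 at 98% confidence, z = 2.326.
n = p̂(1−p̂)(z/E)² = 0.092 × 0.908 × (2.326/0.07)² = 92.24 — call this n₀.
Finite-population correction with N = 525: n = n₀ / (1 + (n₀−1)/N) = 92.24 / 1.174 = 78.57
Round up: n = 79.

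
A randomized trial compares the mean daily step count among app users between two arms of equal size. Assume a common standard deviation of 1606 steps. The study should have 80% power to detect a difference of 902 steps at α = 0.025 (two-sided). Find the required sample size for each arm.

61 per group

For two equal groups, n per group = 2·((z_{α/2} + z_β)·σ/δ)².
z_{α/2} = 2.241; z_β = 0.842 (power 80%).
n = 2 × (3.083 × 1606 / 902)² = 2 × 30.13 = 60.26
Round up: n = 61 per group.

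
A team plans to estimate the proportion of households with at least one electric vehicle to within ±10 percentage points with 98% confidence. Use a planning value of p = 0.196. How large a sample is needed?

86

For a proportion with margin E = 0.1 at 98% confidence, z = 2.326.
n = p̂(1−p̂)(z/E)² = 0.196 × 0.804 × (2.326/0.1)² = 85.26
Round up: n = 86.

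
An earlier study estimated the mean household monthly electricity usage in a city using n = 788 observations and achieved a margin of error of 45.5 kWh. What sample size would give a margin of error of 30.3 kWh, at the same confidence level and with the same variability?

1777

Margin of error scales as 1/√n, so n₂ = n₁·(E₁/E₂)².
n₂ = 788 × (45.5/30.3)² = 788 × 2.255 = 1776.94
Round up: n₂ = 1777.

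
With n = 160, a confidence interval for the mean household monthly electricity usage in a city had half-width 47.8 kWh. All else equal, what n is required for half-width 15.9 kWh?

1447

Margin of error scales as 1/√n, so n₂ = n₁·(E₁/E₂)².
n₂ = 160 × (47.8/15.9)² = 160 × 9.038 = 1446.08
Round up: n₂ = 1447.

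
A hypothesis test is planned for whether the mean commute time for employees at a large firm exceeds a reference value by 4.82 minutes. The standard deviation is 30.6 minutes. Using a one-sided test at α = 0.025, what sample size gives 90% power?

For a one-sample z-test, n = ((z_α + z_β)·σ/δ)².
z_α = 1.960 (one-sided α = 0.025); z_β = 1.282 (power 90% → β = 0.1).
n = (3.242 × 30.6 / 4.82)² = 423.62
Round up: n = 424.

424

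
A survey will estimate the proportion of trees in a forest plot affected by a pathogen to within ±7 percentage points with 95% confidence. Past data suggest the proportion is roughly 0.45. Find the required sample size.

For a proportion with margin E = 0.07 at 95% confidence, z = 1.960.
n = p̂(1−p̂)(z/E)² = 0.45 × 0.55 × (1.960/0.07)² = 194.04
Round up: n = 195.

195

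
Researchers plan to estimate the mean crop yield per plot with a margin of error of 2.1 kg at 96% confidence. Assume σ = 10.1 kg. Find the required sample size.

For a mean, the margin of error is E = z·σ/√n, so n = (zσ/E)².
At 96% confidence, z = 2.054.
n = (2.054 × 10.1 / 2.1)² = 97.59
Round up: n = 98.

98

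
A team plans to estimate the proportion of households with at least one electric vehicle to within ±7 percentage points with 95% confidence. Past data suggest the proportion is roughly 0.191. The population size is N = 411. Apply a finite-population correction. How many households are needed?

For a proportion with margin E = 0.07 at 95% confidence, z = 1.960.
n = p̂(1−p̂)(z/E)² = 0.191 × 0.809 × (1.960/0.07)² = 121.14 — call this n₀.
Finite-population correction with N = 411: n = n₀ / (1 + (n₀−1)/N) = 121.14 / 1.292 = 93.76
Round up: n = 94.

94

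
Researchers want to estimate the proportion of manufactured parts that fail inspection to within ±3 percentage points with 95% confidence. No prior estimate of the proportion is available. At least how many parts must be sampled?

1068

For a proportion with margin E = 0.03 at 95% confidence, z = 1.960.
With no prior estimate, use p = 0.5, which maximizes p(1−p) at 0.25.
n = 0.25 × (z/E)² = 0.25 × (1.960/0.03)² = 1067.11
Round up: n = 1068.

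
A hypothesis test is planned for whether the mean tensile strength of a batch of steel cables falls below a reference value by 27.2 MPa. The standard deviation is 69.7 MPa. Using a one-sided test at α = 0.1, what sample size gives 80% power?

n = 30

For a one-sample z-test, n = ((z_α + z_β)·σ/δ)².
z_α = 1.282 (one-sided α = 0.1); z_β = 0.842 (power 80% → β = 0.2).
n = (2.124 × 69.7 / 27.2)² = 29.62
Round up: n = 30.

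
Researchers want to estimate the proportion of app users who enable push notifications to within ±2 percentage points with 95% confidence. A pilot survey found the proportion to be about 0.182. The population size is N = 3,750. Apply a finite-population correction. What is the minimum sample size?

For a proportion with margin E = 0.02 at 95% confidence, z = 1.960.
n = p̂(1−p̂)(z/E)² = 0.182 × 0.818 × (1.960/0.02)² = 1429.81 — call this n₀.
Finite-population correction with N = 3,750: n = n₀ / (1 + (n₀−1)/N) = 1429.81 / 1.381 = 1035.34
Round up: n = 1036.

1036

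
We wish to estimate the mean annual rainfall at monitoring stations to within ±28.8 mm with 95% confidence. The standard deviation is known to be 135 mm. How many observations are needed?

For a mean, the margin of error is E = z·σ/√n, so n = (zσ/E)².
At 95% confidence, z = 1.960.
n = (1.960 × 135 / 28.8)² = 84.41
Round up: n = 85.

n = 85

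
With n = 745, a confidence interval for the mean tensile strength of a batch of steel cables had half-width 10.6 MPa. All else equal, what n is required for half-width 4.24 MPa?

4657

Margin of error scales as 1/√n, so n₂ = n₁·(E₁/E₂)².
n₂ = 745 × (10.6/4.24)² = 745 × 6.25 = 4656.25
Round up: n₂ = 4657.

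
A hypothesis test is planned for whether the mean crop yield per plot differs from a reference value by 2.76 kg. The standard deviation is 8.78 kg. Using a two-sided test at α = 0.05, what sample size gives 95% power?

For a one-sample z-test, n = ((z_{α/2} + z_β)·σ/δ)².
z_{α/2} = 1.960 (two-sided α = 0.05); z_β = 1.645 (power 95% → β = 0.05).
n = (3.605 × 8.78 / 2.76)² = 131.52
Round up: n = 132.

132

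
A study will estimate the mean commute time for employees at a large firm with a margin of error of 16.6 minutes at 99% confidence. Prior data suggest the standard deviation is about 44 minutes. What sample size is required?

For a mean, the margin of error is E = z·σ/√n, so n = (zσ/E)².
At 99% confidence, z = 2.576.
n = (2.576 × 44 / 16.6)² = 46.62
Round up: n = 47.

47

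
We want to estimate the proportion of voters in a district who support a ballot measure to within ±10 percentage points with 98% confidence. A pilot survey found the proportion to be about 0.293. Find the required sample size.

For a proportion with margin E = 0.1 at 98% confidence, z = 2.326.
n = p̂(1−p̂)(z/E)² = 0.293 × 0.707 × (2.326/0.1)² = 112.07
Round up: n = 113.

113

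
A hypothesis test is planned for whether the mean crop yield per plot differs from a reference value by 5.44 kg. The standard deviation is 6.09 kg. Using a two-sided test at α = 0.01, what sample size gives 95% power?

For a one-sample z-test, n = ((z_{α/2} + z_β)·σ/δ)².
z_{α/2} = 2.576 (two-sided α = 0.01); z_β = 1.645 (power 95% → β = 0.05).
n = (4.221 × 6.09 / 5.44)² = 22.33
Round up: n = 23.

23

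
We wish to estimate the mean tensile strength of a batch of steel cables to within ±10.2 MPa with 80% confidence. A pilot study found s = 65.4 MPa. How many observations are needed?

n = 68

For a mean, the margin of error is E = z·σ/√n, so n = (zσ/E)².
At 80% confidence, z = 1.282.
n = (1.282 × 65.4 / 10.2)² = 67.57
Round up: n = 68.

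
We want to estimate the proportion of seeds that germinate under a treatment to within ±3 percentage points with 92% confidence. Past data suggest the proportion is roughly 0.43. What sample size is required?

For a proportion with margin E = 0.03 at 92% confidence, z = 1.751.
n = p̂(1−p̂)(z/E)² = 0.43 × 0.57 × (1.751/0.03)² = 834.97
Round up: n = 835.

835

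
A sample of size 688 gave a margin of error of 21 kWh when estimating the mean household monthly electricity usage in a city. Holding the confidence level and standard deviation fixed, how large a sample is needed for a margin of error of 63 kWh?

n = 77

Margin of error scales as 1/√n, so n₂ = n₁·(E₁/E₂)².
n₂ = 688 × (21/63)² = 688 × 0.1111 = 76.44
Round up: n₂ = 77.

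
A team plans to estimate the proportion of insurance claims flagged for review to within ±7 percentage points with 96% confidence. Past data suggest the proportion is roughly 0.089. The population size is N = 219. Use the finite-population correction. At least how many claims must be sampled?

For a proportion with margin E = 0.07 at 96% confidence, z = 2.054.
n = p̂(1−p̂)(z/E)² = 0.089 × 0.911 × (2.054/0.07)² = 69.81 — call this n₀.
Finite-population correction with N = 219: n = n₀ / (1 + (n₀−1)/N) = 69.81 / 1.314 = 53.13
Round up: n = 54.

54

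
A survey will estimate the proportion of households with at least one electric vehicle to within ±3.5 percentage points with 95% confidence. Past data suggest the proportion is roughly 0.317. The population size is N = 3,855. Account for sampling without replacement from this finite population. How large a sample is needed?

578

For a proportion with margin E = 0.035 at 95% confidence, z = 1.960.
n = p̂(1−p̂)(z/E)² = 0.317 × 0.683 × (1.960/0.035)² = 678.98 — call this n₀.
Finite-population correction with N = 3,855: n = n₀ / (1 + (n₀−1)/N) = 678.98 / 1.176 = 577.36
Round up: n = 578.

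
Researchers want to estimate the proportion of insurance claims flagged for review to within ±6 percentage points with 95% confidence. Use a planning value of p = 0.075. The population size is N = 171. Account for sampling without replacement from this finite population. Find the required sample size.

52

For a proportion with margin E = 0.06 at 95% confidence, z = 1.960.
n = p̂(1−p̂)(z/E)² = 0.075 × 0.925 × (1.960/0.06)² = 74.03 — call this n₀.
Finite-population correction with N = 171: n = n₀ / (1 + (n₀−1)/N) = 74.03 / 1.427 = 51.88
Round up: n = 52.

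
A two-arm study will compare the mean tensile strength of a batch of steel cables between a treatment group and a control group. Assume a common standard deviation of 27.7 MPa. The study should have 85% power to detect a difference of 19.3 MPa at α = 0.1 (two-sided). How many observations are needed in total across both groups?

60 total

For two equal groups, n per group = 2·((z_{α/2} + z_β)·σ/δ)².
z_{α/2} = 1.645; z_β = 1.036 (power 85%).
n = 2 × (2.681 × 27.7 / 19.3)² = 2 × 14.81 = 29.62
Round up: n = 30 per group.
Total across both groups: 2 × 30 = 60.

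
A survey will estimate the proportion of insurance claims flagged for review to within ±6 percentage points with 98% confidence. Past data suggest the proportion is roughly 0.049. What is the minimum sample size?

71

For a proportion with margin E = 0.06 at 98% confidence, z = 2.326.
n = p̂(1−p̂)(z/E)² = 0.049 × 0.951 × (2.326/0.06)² = 70.03
Round up: n = 71.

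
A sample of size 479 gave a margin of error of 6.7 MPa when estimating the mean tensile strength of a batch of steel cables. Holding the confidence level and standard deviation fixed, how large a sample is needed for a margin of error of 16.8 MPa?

Margin of error scales as 1/√n, so n₂ = n₁·(E₁/E₂)².
n₂ = 479 × (6.7/16.8)² = 479 × 0.159 = 76.16
Round up: n₂ = 77.

77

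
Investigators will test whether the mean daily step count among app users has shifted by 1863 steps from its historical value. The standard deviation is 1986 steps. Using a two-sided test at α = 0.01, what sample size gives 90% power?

For a one-sample z-test, n = ((z_{α/2} + z_β)·σ/δ)².
z_{α/2} = 2.576 (two-sided α = 0.01); z_β = 1.282 (power 90% → β = 0.1).
n = (3.858 × 1986 / 1863)² = 16.91
Round up: n = 17.

17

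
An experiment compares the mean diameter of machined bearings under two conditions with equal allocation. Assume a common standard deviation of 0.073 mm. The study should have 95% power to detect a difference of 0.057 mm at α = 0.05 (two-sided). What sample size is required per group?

For two equal groups, n per group = 2·((z_{α/2} + z_β)·σ/δ)².
z_{α/2} = 1.960; z_β = 1.645 (power 95%).
n = 2 × (3.605 × 0.073 / 0.057)² = 2 × 21.32 = 42.64
Round up: n = 43 per group.

43 per group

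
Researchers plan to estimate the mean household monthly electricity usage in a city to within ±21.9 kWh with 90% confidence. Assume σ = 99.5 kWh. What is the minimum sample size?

For a mean, the margin of error is E = z·σ/√n, so n = (zσ/E)².
At 90% confidence, z = 1.645.
n = (1.645 × 99.5 / 21.9)² = 55.86
Round up: n = 56.

56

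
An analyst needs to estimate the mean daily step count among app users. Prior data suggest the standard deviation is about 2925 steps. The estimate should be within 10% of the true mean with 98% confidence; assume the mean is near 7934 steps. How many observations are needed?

74

For a mean, the margin of error is E = z·σ/√n, so n = (zσ/E)².
At 98% confidence, z = 2.326.
E = 10% of 7934 = 793.4 steps.
n = (2.326 × 2925 / 793.4)² = 73.53
Round up: n = 74.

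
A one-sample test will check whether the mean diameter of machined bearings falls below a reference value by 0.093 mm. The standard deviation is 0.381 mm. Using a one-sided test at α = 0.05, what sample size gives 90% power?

144

For a one-sample z-test, n = ((z_α + z_β)·σ/δ)².
z_α = 1.645 (one-sided α = 0.05); z_β = 1.282 (power 90% → β = 0.1).
n = (2.927 × 0.381 / 0.093)² = 143.79
Round up: n = 144.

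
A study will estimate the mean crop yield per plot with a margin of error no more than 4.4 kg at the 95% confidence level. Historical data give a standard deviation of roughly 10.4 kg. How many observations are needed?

For a mean, the margin of error is E = z·σ/√n, so n = (zσ/E)².
At 95% confidence, z = 1.960.
n = (1.960 × 10.4 / 4.4)² = 21.46
Round up: n = 22.

22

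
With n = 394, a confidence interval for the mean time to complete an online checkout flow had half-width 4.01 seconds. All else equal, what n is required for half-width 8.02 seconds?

Margin of error scales as 1/√n, so n₂ = n₁·(E₁/E₂)².
n₂ = 394 × (4.01/8.02)² = 394 × 0.25 = 98.50
Round up: n₂ = 99.

99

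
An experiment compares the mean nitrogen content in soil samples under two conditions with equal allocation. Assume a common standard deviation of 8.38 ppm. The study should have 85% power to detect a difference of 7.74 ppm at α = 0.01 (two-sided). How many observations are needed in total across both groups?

62 total

For two equal groups, n per group = 2·((z_{α/2} + z_β)·σ/δ)².
z_{α/2} = 2.576; z_β = 1.036 (power 85%).
n = 2 × (3.612 × 8.38 / 7.74)² = 2 × 15.29 = 30.58
Round up: n = 31 per group.
Total across both groups: 2 × 31 = 62.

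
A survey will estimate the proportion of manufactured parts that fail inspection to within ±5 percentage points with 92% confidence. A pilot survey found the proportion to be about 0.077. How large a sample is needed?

n = 88

For a proportion with margin E = 0.05 at 92% confidence, z = 1.751.
n = p̂(1−p̂)(z/E)² = 0.077 × 0.923 × (1.751/0.05)² = 87.16
Round up: n = 88.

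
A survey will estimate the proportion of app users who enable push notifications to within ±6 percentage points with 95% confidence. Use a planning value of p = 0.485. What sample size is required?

267

For a proportion with margin E = 0.06 at 95% confidence, z = 1.960.
n = p̂(1−p̂)(z/E)² = 0.485 × 0.515 × (1.960/0.06)² = 266.54
Round up: n = 267.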